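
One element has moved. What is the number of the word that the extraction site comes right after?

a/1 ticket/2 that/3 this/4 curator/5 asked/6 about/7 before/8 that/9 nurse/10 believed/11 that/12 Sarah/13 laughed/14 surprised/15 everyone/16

7

The displaced element is "a ticket" (word 2).
It functions as the object of the preposition "about" of "asked", so the gap sits immediately after word 7 ("about").
Base order: This curator asked about a ticket before that nurse believed that Sarah laughed.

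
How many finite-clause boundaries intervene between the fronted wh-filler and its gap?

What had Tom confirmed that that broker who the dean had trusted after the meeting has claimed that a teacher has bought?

2

"what" is extracted from the object of "bought".
Boundaries crossed, outermost first: [that], [that] — 2 in total.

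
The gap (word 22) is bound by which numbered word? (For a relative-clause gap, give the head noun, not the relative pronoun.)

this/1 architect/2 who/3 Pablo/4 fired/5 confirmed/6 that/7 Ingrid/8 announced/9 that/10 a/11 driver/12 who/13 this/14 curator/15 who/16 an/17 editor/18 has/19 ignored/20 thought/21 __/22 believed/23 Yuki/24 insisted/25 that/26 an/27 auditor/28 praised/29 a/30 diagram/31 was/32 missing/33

The gap at 22 is the subject of "believed", inside a relative clause.
The relative pronoun is "who" (word 13); it is bound by the head noun immediately before it.
Its filler is the head noun "driver", at word 12.

12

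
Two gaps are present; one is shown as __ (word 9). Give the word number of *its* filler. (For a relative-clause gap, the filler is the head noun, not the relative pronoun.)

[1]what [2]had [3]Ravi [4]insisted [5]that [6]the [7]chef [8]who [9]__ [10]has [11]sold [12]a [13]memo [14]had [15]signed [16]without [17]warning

7

The marked gap is inside the relative clause, the subject of "sold".
Its filler is the head noun "chef" (via "who"), at word 7.
(The other dependency links word 1 to a gap after word 15.)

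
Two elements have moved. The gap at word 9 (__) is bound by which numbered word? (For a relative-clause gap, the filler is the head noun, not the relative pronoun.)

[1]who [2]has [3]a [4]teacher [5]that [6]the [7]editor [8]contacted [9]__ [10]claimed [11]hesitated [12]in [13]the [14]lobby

4

The marked gap is inside the relative clause, the direct object of "contacted".
Its filler is the head noun "teacher" (via "that"), at word 4.
(The other dependency links word 1 to a gap after word 10.)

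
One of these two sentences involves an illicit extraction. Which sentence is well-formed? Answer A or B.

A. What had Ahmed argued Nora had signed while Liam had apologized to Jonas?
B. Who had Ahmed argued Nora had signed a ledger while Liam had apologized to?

A

In B, the wh-phrase is extracted from inside an adjunct island (introduced by "while"), which blocks movement.
In A, the extraction path crosses only that-complement boundaries, which are transparent.
So A is grammatical.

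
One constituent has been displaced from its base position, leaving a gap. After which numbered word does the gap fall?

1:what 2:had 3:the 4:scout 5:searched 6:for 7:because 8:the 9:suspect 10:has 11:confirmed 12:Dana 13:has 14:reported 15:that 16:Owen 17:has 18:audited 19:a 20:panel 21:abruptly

6

The displaced element is "what" (word 1).
It functions as the object of the preposition "for" of "searched", so the gap sits immediately after word 6 ("for").
Base order: The scout had searched for what because the suspect has confirmed Dana has reported that Owen has audited a panel abruptly.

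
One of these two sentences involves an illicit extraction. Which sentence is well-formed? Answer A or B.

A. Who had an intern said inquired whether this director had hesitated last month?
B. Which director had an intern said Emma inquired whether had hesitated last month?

In B, the wh-phrase is extracted from inside a wh-island (introduced by "whether"), which blocks movement.
In A, the extraction path crosses only that-complement boundaries, which are transparent.
So A is grammatical.

A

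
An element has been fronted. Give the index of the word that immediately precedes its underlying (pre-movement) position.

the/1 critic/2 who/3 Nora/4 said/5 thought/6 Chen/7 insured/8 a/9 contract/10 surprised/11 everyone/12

The displaced element is "the critic" (word 2).
It is linked across 1 clause boundary (Ø).
It functions as the subject of "thought", so the gap sits immediately after word 5 ("said").
Base order: Nora said the critic thought Chen insured a contract.

5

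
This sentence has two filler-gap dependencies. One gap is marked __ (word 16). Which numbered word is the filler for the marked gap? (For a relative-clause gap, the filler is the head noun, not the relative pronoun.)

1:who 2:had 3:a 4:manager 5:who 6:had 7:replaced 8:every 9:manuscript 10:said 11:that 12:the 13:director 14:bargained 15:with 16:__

1

The marked gap is the object of the preposition "with" of "bargained".
Its filler is the fronted wh-phrase "who", at word 1.
(The other dependency links word 4 to a gap after word 5.)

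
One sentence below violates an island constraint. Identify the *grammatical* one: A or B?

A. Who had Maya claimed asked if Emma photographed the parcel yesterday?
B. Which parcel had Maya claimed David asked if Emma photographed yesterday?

In B, the wh-phrase is extracted from inside a wh-island (introduced by "if"), which blocks movement.
In A, the extraction path crosses only that-complement boundaries, which are transparent.
So A is grammatical.

A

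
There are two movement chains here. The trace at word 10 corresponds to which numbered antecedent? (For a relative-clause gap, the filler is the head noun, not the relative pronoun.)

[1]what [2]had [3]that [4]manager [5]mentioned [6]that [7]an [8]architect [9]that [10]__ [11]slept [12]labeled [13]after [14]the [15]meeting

The marked gap is inside the relative clause, the subject of "slept".
Its filler is the head noun "architect" (via "that"), at word 8.
(The other dependency links word 1 to a gap after word 12.)

8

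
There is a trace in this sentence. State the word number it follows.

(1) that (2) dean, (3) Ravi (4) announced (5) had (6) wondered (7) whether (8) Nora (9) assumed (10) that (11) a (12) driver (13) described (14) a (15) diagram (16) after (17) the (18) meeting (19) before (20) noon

4

The displaced element is "that dean" (word 2).
It is linked across 1 clause boundary (Ø).
It functions as the subject of "wondered", so the gap sits immediately after word 4 ("announced").
Base order: Ravi announced that that dean had wondered whether Nora assumed that a driver described a diagram after the meeting before noon.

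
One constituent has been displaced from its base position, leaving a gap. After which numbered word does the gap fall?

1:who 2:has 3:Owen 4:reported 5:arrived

4

The displaced element is "who" (word 1).
It is linked across 1 clause boundary (Ø).
It functions as the subject of "arrived", so the gap sits immediately after word 4 ("reported").
Base order: Owen has reported that who arrived.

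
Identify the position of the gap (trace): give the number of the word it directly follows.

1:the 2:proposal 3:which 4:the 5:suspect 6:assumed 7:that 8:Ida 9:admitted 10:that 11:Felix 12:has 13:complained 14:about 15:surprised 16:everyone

The displaced element is "the proposal" (word 2).
It is linked across 2 clause boundaries (that → that).
It functions as the object of the preposition "about" of "complained", so the gap sits immediately after word 14 ("about").
Base order: The suspect assumed that Ida admitted that Felix has complained about the proposal.

14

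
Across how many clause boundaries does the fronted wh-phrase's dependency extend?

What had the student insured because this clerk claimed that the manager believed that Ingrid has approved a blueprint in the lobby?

"what" originates inside the matrix clause — no clause boundary is crossed.

0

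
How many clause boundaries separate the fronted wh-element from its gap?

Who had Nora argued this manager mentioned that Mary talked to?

"who" is extracted from the PP object of "talked".
Boundaries crossed, outermost first: [Ø], [that] — 2 in total.

2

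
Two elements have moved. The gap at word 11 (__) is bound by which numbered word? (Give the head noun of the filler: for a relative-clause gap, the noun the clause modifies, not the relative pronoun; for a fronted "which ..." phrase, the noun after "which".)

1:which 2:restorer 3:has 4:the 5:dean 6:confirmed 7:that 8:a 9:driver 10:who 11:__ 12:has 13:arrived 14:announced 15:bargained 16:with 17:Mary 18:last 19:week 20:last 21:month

The marked gap is inside the relative clause, the subject of "arrived".
Its filler is the head noun "driver" (via "who"), at word 9.
(The other dependency links word 2 to a gap after word 14.)

9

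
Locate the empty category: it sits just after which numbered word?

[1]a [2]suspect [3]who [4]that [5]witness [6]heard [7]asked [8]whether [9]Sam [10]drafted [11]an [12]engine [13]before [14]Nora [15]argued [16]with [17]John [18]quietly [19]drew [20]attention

The displaced element is "a suspect" (word 2).
It is linked across 1 clause boundary (Ø).
It functions as the subject of "asked", so the gap sits immediately after word 6 ("heard").
Base order: That witness heard that a suspect asked whether Sam drafted an engine before Nora argued with John quietly.

6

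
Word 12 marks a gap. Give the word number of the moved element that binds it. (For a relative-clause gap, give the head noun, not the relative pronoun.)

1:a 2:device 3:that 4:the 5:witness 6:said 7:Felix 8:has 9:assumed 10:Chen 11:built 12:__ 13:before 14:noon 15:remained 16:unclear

2

The gap at 12 is the object of "built", inside a relative clause.
The relative pronoun is "that" (word 3); it is bound by the head noun immediately before it.
Its filler is the head noun "device", at word 2.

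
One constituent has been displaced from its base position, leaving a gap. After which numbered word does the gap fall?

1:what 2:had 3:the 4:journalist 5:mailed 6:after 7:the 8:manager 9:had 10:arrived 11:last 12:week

5

The displaced element is "what" (word 1).
It functions as the direct object of "mailed", so the gap sits immediately after word 5 ("mailed").
Base order: The journalist had mailed what after the manager had arrived last week.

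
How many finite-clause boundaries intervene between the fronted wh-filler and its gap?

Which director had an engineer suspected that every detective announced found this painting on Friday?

"which director" is extracted from the subject of "found".
Boundaries crossed, outermost first: [that], [Ø] — 2 in total.

2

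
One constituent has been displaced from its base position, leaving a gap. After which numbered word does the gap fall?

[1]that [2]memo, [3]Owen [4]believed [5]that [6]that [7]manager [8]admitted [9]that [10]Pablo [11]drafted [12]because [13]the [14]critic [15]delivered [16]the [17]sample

11

The displaced element is "that memo" (word 2).
It is linked across 2 clause boundaries (that → that).
It functions as the direct object of "drafted", so the gap sits immediately after word 11 ("drafted").
Base order: Owen believed that that manager admitted that Pablo drafted that memo because the critic delivered the sample.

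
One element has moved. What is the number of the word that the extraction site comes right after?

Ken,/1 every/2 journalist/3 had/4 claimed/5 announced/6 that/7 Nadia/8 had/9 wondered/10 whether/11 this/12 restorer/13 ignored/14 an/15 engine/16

The displaced element is "Ken" (word 1).
It is linked across 1 clause boundary (Ø).
It functions as the subject of "announced", so the gap sits immediately after word 5 ("claimed").
Base order: Every journalist had claimed that Ken announced that Nadia had wondered whether this restorer ignored an engine.

5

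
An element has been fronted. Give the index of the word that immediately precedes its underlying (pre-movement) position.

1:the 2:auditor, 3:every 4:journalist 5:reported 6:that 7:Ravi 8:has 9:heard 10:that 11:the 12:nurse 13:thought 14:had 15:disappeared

13

The displaced element is "the auditor" (word 2).
It is linked across 3 clause boundaries (that → that → Ø).
It functions as the subject of "disappeared", so the gap sits immediately after word 13 ("thought").
Base order: Every journalist reported that Ravi has heard that the nurse thought that the auditor had disappeared.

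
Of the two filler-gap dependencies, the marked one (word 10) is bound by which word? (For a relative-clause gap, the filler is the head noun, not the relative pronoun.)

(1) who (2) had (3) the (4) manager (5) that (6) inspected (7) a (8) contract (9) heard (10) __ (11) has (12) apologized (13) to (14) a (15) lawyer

The marked gap is the subject of "apologized".
Its filler is the fronted wh-phrase "who", at word 1.
(The other dependency links word 4 to a gap after word 5.)

1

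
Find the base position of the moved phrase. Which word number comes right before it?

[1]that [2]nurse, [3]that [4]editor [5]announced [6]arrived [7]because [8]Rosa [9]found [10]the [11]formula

5

The displaced element is "that nurse" (word 2).
It is linked across 1 clause boundary (Ø).
It functions as the subject of "arrived", so the gap sits immediately after word 5 ("announced").
Base order: That editor announced that that nurse arrived because Rosa found the formula.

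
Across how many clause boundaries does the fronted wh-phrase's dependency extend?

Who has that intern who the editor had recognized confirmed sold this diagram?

1

"who" is extracted from the subject of "sold".
Boundaries crossed, outermost first: [Ø] — 1 in total.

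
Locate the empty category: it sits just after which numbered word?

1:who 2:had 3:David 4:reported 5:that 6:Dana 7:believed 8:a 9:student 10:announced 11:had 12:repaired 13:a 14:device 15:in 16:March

The displaced element is "who" (word 1).
It is linked across 3 clause boundaries (that → Ø → Ø).
It functions as the subject of "repaired", so the gap sits immediately after word 10 ("announced").
Base order: David had reported that Dana believed a student announced that who had repaired a device in March.

10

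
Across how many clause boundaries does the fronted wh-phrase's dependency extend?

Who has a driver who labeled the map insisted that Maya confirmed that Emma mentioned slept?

"who" is extracted from the subject of "slept".
Boundaries crossed, outermost first: [that], [that], [Ø] — 3 in total.

3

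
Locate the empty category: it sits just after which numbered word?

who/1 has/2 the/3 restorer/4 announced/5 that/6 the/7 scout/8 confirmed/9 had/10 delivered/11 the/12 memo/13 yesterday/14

9

The displaced element is "who" (word 1).
It is linked across 2 clause boundaries (that → Ø).
It functions as the subject of "delivered", so the gap sits immediately after word 9 ("confirmed").
Base order: The restorer has announced that the scout confirmed who had delivered the memo yesterday.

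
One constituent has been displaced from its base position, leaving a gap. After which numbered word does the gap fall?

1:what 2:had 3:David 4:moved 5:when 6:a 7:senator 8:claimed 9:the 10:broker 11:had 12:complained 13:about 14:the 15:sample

4

The displaced element is "what" (word 1).
It functions as the direct object of "moved", so the gap sits immediately after word 4 ("moved").
Base order: David had moved what when a senator claimed the broker had complained about the sample.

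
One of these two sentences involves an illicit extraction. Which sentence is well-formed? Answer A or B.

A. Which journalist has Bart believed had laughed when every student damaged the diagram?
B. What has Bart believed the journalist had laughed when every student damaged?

A

In B, the wh-phrase is extracted from inside an adjunct island (introduced by "when"), which blocks movement.
In A, the extraction path crosses only that-complement boundaries, which are transparent.
So A is grammatical.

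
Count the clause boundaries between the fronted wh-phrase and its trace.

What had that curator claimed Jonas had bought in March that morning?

1

"what" is extracted from the object of "bought".
Boundaries crossed, outermost first: [Ø] — 1 in total.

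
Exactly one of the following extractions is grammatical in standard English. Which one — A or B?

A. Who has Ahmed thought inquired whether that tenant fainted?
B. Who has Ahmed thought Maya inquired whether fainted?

In B, the wh-phrase is extracted from inside a wh-island (introduced by "whether"), which blocks movement.
In A, the extraction path crosses only that-complement boundaries, which are transparent.
So A is grammatical.

A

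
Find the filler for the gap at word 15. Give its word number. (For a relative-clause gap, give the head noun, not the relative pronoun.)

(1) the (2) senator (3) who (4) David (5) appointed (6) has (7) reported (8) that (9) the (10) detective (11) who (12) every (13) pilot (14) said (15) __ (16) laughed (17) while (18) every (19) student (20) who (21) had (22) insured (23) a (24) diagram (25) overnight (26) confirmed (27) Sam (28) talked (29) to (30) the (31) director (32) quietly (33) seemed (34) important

The gap at 15 is the subject of "laughed", inside a relative clause.
The relative pronoun is "who" (word 11); it is bound by the head noun immediately before it.
Its filler is the head noun "detective", at word 10.

10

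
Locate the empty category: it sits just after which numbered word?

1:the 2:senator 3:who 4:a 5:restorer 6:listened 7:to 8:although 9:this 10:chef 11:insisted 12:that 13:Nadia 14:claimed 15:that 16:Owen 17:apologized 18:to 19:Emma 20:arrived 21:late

The displaced element is "the senator" (word 2).
It functions as the object of the preposition "to" of "listened", so the gap sits immediately after word 7 ("to").
Base order: A restorer listened to the senator although this chef insisted that Nadia claimed that Owen apologized to Emma.

7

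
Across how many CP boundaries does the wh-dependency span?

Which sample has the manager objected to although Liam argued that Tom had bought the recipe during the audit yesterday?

0

"which sample" originates inside the matrix clause — no clause boundary is crossed.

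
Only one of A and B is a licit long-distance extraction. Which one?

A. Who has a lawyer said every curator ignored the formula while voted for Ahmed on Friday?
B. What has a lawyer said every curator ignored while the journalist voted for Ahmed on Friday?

B

In A, the wh-phrase is extracted from inside an adjunct island (introduced by "while"), which blocks movement.
In B, the extraction path crosses only that-complement boundaries, which are transparent.
So B is grammatical.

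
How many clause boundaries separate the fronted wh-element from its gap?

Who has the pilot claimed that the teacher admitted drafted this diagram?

2

"who" is extracted from the subject of "drafted".
Boundaries crossed, outermost first: [that], [Ø] — 2 in total.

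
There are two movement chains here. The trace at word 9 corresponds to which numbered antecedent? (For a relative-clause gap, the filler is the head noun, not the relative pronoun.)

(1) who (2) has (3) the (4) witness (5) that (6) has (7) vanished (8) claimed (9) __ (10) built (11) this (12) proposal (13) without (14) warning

The marked gap is the subject of "built".
Its filler is the fronted wh-phrase "who", at word 1.
(The other dependency links word 4 to a gap after word 5.)

1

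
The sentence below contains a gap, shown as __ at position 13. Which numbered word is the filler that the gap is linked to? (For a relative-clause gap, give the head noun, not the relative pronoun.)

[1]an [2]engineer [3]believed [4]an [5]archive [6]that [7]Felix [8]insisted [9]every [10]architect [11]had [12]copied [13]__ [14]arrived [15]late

5

The gap at 13 is the object of "copied", inside a relative clause.
The relative pronoun is "that" (word 6); it is bound by the head noun immediately before it.
Its filler is the head noun "archive", at word 5.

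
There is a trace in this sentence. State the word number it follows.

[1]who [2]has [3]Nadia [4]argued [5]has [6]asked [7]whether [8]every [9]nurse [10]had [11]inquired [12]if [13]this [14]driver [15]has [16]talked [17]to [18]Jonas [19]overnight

4

The displaced element is "who" (word 1).
It is linked across 1 clause boundary (Ø).
It functions as the subject of "asked", so the gap sits immediately after word 4 ("argued").
Base order: Nadia has argued that who has asked whether every nurse had inquired if this driver has talked to Jonas overnight.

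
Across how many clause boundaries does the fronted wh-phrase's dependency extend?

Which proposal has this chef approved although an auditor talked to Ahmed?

0

"which proposal" originates inside the matrix clause — no clause boundary is crossed.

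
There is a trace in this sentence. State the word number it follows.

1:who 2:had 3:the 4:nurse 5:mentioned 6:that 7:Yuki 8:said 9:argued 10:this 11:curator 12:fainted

The displaced element is "who" (word 1).
It is linked across 2 clause boundaries (that → Ø).
It functions as the subject of "argued", so the gap sits immediately after word 8 ("said").
Base order: The nurse had mentioned that Yuki said who argued this curator fainted.

8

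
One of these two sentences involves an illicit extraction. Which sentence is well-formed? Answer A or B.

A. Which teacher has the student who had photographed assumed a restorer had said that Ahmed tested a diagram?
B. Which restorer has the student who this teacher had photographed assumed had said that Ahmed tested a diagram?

In A, the wh-phrase is extracted from inside a complex-NP island (relative clause) (introduced by "who"), which blocks movement.
In B, the extraction path crosses only that-complement boundaries, which are transparent.
So B is grammatical.

B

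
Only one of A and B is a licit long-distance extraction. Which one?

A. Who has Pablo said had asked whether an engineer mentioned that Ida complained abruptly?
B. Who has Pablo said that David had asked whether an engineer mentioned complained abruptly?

In B, the wh-phrase is extracted from inside a wh-island (introduced by "whether"), which blocks movement.
In A, the extraction path crosses only that-complement boundaries, which are transparent.
So A is grammatical.

A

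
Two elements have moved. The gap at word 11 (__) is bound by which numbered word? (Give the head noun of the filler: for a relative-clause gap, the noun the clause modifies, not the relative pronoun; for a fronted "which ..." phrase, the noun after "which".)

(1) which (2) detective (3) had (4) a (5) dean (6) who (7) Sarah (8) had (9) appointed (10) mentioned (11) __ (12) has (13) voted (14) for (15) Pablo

The marked gap is the subject of "voted".
Its filler is the fronted wh-phrase "which detective", at word 2.
(The other dependency links word 5 to a gap after word 9.)

2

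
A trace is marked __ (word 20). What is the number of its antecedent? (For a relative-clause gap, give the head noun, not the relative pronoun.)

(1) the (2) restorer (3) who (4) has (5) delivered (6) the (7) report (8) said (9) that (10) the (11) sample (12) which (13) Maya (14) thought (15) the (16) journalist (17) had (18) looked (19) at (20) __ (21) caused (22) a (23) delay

The gap at 20 is the prepositional object of "looked", inside a relative clause.
The relative pronoun is "which" (word 12); it is bound by the head noun immediately before it.
Its filler is the head noun "sample", at word 11.

11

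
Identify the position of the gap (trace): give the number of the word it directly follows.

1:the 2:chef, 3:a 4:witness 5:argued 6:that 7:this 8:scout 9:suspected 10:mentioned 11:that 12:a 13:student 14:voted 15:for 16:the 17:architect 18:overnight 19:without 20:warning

9

The displaced element is "the chef" (word 2).
It is linked across 2 clause boundaries (that → Ø).
It functions as the subject of "mentioned", so the gap sits immediately after word 9 ("suspected").
Base order: A witness argued that this scout suspected the chef mentioned that a student voted for the architect overnight without warning.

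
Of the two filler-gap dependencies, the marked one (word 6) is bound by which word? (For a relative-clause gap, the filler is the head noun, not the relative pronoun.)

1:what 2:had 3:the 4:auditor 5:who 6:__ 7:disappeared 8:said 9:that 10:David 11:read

The marked gap is inside the relative clause, the subject of "disappeared".
Its filler is the head noun "auditor" (via "who"), at word 4.
(The other dependency links word 1 to a gap after word 11.)

4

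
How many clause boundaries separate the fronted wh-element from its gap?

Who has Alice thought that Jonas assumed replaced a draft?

2

"who" is extracted from the subject of "replaced".
Boundaries crossed, outermost first: [that], [Ø] — 2 in total.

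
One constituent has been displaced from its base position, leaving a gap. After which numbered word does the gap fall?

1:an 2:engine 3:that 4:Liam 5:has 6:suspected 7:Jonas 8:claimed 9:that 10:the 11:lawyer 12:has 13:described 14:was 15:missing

The displaced element is "an engine" (word 2).
It is linked across 2 clause boundaries (Ø → that).
It functions as the direct object of "described", so the gap sits immediately after word 13 ("described").
Base order: Liam has suspected Jonas claimed that the lawyer has described an engine.

13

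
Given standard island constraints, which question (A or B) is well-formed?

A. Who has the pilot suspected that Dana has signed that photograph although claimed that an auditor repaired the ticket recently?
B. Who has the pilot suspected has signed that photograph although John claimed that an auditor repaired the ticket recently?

B

In A, the wh-phrase is extracted from inside an adjunct island (introduced by "although"), which blocks movement.
In B, the extraction path crosses only that-complement boundaries, which are transparent.
So B is grammatical.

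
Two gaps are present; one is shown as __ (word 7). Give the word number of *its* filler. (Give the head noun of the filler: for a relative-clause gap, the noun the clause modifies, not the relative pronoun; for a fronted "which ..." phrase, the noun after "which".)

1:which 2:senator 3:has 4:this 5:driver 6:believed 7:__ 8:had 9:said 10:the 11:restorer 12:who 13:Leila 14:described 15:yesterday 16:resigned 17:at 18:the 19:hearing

2

The marked gap is the subject of "said".
Its filler is the fronted wh-phrase "which senator", at word 2.
(The other dependency links word 11 to a gap after word 14.)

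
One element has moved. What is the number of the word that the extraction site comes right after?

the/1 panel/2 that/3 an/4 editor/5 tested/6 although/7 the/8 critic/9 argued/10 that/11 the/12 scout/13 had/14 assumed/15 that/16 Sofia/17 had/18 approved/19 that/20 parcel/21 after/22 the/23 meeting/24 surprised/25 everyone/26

6

The displaced element is "the panel" (word 2).
It functions as the direct object of "tested", so the gap sits immediately after word 6 ("tested").
Base order: An editor tested the panel although the critic argued that the scout had assumed that Sofia had approved that parcel after the meeting.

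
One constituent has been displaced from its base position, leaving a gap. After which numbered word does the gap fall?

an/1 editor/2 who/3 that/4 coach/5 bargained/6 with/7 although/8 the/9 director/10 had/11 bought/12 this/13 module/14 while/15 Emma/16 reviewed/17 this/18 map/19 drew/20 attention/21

7

The displaced element is "an editor" (word 2).
It functions as the object of the preposition "with" of "bargained", so the gap sits immediately after word 7 ("with").
Base order: That coach bargained with an editor although the director had bought this module while Emma reviewed this map.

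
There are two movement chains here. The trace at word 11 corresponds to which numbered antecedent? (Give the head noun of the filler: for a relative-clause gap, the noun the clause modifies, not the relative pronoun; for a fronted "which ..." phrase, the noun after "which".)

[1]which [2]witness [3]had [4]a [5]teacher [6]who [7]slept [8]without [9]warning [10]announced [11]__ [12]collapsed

2

The marked gap is the subject of "collapsed".
Its filler is the fronted wh-phrase "which witness", at word 2.
(The other dependency links word 5 to a gap after word 6.)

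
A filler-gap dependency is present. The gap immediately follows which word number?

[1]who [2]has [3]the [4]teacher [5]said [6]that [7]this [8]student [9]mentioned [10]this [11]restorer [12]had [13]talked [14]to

The displaced element is "who" (word 1).
It is linked across 2 clause boundaries (that → Ø).
It functions as the object of the preposition "to" of "talked", so the gap sits immediately after word 14 ("to").
Base order: The teacher has said that this student mentioned this restorer had talked to who.

14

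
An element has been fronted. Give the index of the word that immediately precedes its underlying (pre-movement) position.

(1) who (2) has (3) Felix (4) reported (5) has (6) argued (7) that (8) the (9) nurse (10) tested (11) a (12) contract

The displaced element is "who" (word 1).
It is linked across 1 clause boundary (Ø).
It functions as the subject of "argued", so the gap sits immediately after word 4 ("reported").
Base order: Felix has reported who has argued that the nurse tested a contract.

4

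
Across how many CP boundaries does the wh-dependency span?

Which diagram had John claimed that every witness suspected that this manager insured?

"which diagram" is extracted from the object of "insured".
Boundaries crossed, outermost first: [that], [that] — 2 in total.

2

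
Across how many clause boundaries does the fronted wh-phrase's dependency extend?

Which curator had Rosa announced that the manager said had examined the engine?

"which curator" is extracted from the subject of "examined".
Boundaries crossed, outermost first: [that], [Ø] — 2 in total.

2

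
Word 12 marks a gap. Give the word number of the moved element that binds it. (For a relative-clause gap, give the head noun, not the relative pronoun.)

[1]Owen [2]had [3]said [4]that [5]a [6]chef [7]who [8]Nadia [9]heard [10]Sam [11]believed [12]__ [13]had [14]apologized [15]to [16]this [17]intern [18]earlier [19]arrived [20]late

6

The gap at 12 is the subject of "apologized", inside a relative clause.
The relative pronoun is "who" (word 7); it is bound by the head noun immediately before it.
Its filler is the head noun "chef", at word 6.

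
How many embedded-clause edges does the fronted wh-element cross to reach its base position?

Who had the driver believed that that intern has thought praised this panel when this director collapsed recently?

2

"who" is extracted from the subject of "praised".
Boundaries crossed, outermost first: [that], [Ø] — 2 in total.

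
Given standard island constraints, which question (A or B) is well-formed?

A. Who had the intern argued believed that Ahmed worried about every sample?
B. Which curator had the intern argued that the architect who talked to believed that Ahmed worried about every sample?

In B, the wh-phrase is extracted from inside a complex-NP island (relative clause) (introduced by "who"), which blocks movement.
In A, the extraction path crosses only that-complement boundaries, which are transparent.
So A is grammatical.

A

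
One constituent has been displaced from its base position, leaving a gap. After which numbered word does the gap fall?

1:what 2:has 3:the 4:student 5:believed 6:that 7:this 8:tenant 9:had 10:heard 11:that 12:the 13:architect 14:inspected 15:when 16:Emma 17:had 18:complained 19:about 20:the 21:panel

The displaced element is "what" (word 1).
It is linked across 2 clause boundaries (that → that).
It functions as the direct object of "inspected", so the gap sits immediately after word 14 ("inspected").
Base order: The student has believed that this tenant had heard that the architect inspected what when Emma had complained about the panel.

14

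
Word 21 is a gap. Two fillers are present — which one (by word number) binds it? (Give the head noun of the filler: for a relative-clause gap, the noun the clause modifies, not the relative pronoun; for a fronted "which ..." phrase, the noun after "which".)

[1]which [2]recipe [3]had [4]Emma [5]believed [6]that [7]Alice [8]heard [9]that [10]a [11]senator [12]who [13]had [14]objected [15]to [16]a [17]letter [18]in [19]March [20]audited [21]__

The marked gap is the direct object of "audited".
Its filler is the fronted wh-phrase "which recipe", at word 2.
(The other dependency links word 11 to a gap after word 12.)

2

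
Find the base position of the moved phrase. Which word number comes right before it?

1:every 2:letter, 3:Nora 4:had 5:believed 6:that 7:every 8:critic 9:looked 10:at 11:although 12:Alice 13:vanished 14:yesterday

10

The displaced element is "every letter" (word 2).
It is linked across 1 clause boundary (that).
It functions as the object of the preposition "at" of "looked", so the gap sits immediately after word 10 ("at").
Base order: Nora had believed that every critic looked at every letter although Alice vanished yesterday.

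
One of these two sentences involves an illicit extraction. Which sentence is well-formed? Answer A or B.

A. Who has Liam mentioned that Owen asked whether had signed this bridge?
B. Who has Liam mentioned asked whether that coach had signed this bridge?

B

In A, the wh-phrase is extracted from inside a wh-island (introduced by "whether"), which blocks movement.
In B, the extraction path crosses only that-complement boundaries, which are transparent.
So B is grammatical.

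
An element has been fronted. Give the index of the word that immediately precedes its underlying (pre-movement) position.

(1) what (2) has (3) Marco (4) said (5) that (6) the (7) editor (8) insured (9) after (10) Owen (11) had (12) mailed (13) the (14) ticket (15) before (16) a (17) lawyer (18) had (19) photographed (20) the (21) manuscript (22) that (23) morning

The displaced element is "what" (word 1).
It is linked across 1 clause boundary (that).
It functions as the direct object of "insured", so the gap sits immediately after word 8 ("insured").
Base order: Marco has said that the editor insured what after Owen had mailed the ticket before a lawyer had photographed the manuscript that morning.

8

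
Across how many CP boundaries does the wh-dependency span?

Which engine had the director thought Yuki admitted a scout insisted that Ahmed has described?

"which engine" is extracted from the object of "described".
Boundaries crossed, outermost first: [Ø], [Ø], [that] — 3 in total.

3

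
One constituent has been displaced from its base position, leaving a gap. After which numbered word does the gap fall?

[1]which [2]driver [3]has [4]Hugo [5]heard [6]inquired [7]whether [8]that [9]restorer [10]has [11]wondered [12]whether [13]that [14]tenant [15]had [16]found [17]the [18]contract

The displaced element is "which driver" (word 2).
It is linked across 1 clause boundary (Ø).
It functions as the subject of "inquired", so the gap sits immediately after word 5 ("heard").
Base order: Hugo has heard which driver inquired whether that restorer has wondered whether that tenant had found the contract.

5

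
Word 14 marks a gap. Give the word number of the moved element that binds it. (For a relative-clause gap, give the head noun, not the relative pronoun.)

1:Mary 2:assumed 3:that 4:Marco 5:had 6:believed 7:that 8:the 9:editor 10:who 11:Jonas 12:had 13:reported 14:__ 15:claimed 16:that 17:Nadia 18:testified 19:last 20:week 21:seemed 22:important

9

The gap at 14 is the subject of "claimed", inside a relative clause.
The relative pronoun is "who" (word 10); it is bound by the head noun immediately before it.
Its filler is the head noun "editor", at word 9.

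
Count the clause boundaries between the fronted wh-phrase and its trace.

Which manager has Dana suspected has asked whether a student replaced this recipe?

1

"which manager" is extracted from the subject of "asked".
Boundaries crossed, outermost first: [Ø] — 1 in total.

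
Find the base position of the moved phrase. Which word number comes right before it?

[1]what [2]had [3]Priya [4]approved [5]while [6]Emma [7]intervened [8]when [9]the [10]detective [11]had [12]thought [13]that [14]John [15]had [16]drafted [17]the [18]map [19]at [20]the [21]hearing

The displaced element is "what" (word 1).
It functions as the direct object of "approved", so the gap sits immediately after word 4 ("approved").
Base order: Priya had approved what while Emma intervened when the detective had thought that John had drafted the map at the hearing.

4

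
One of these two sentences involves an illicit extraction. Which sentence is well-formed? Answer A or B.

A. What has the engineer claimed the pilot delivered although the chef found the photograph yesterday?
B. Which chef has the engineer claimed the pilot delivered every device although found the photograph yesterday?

A

In B, the wh-phrase is extracted from inside an adjunct island (introduced by "although"), which blocks movement.
In A, the extraction path crosses only that-complement boundaries, which are transparent.
So A is grammatical.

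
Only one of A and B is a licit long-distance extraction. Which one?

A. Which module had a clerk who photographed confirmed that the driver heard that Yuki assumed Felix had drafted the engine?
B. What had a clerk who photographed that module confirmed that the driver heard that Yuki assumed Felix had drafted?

B

In A, the wh-phrase is extracted from inside a complex-NP island (relative clause) (introduced by "who"), which blocks movement.
In B, the extraction path crosses only that-complement boundaries, which are transparent.
So B is grammatical.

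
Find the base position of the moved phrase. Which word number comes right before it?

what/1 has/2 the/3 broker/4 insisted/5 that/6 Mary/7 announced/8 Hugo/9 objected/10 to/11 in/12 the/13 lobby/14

The displaced element is "what" (word 1).
It is linked across 2 clause boundaries (that → Ø).
It functions as the object of the preposition "to" of "objected", so the gap sits immediately after word 11 ("to").
Base order: The broker has insisted that Mary announced Hugo objected to what in the lobby.

11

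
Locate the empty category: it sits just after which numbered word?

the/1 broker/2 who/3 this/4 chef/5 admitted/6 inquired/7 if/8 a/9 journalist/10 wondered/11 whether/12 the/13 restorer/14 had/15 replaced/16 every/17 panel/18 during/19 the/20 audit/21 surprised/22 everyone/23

6

The displaced element is "the broker" (word 2).
It is linked across 1 clause boundary (Ø).
It functions as the subject of "inquired", so the gap sits immediately after word 6 ("admitted").
Base order: This chef admitted that the broker inquired if a journalist wondered whether the restorer had replaced every panel during the audit.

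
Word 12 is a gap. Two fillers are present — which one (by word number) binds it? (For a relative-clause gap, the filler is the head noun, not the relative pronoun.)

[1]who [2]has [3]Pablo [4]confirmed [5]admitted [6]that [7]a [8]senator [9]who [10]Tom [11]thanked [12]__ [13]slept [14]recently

The marked gap is inside the relative clause, the direct object of "thanked".
Its filler is the head noun "senator" (via "who"), at word 8.
(The other dependency links word 1 to a gap after word 4.)

8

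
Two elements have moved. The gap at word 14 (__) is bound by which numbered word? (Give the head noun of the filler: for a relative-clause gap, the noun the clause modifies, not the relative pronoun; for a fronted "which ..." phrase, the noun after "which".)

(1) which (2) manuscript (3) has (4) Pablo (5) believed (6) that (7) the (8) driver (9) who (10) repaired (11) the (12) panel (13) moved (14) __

2

The marked gap is the direct object of "moved".
Its filler is the fronted wh-phrase "which manuscript", at word 2.
(The other dependency links word 8 to a gap after word 9.)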